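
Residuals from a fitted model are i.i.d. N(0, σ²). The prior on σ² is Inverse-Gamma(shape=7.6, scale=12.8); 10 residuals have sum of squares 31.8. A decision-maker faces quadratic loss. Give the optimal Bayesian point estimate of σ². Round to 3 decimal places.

2.474

Posterior: Inverse-Gamma(shape = 7.6+10/2 = 12.6, scale = 12.8+31.8/2 = 28.7).
Mode = β/(α+1) = 28.7/13.6 = 2.110.
Mean = β/(α−1) = 28.7/11.6 = 2.474.
Quadratic loss ⇒ the optimal estimator is the posterior mean.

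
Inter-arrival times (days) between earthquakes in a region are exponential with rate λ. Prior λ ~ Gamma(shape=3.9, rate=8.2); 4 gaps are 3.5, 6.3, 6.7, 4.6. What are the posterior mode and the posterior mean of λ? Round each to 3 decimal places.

Σ times = 21.1. Posterior: Gamma(shape = 3.9+4 = 7.9, rate = 8.2+21.1 = 29.3).
Mode = (α−1)/β = 6.9/29.3 = 0.235.
Mean = α/β = 7.9/29.3 = 0.270.

MAP: 0.235. Posterior mean: 0.270.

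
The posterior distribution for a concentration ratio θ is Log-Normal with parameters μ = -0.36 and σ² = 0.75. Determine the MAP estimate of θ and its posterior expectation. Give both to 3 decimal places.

Mode = exp(μ − σ²) = exp(-1.11) = 0.330.
Mean = exp(μ + σ²/2) = exp(0.015) = 1.015.

MAP = 0.330; posterior mean = 1.015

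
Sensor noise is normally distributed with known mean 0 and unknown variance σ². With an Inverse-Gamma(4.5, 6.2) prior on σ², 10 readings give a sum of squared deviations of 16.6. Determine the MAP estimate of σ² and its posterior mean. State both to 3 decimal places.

Posterior: Inverse-Gamma(shape = 4.5+10/2 = 9.5, scale = 6.2+16.6/2 = 14.5).
Mode = β/(α+1) = 14.5/10.5 = 1.381.
Mean = β/(α−1) = 14.5/8.5 = 1.706.

MAP = 1.381; posterior mean = 1.706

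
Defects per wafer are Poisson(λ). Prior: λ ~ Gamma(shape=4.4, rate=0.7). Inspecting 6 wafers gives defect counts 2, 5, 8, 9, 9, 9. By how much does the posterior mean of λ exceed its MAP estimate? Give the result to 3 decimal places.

Σ counts = 42. Posterior: Gamma(shape = 4.4+42 = 46.4, rate = 0.7+6 = 6.7).
Mode = (α−1)/β = 45.4/6.7 = 6.776.
Mean = α/β = 46.4/6.7 = 6.925.
Difference = 6.925 − 6.776 = 0.149.
Right-skewed posterior ⇒ mode < mean.

0.149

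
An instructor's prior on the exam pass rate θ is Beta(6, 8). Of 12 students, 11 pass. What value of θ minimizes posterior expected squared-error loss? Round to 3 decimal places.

Posterior: Beta(6+11, 8+1) = Beta(17, 9).
Mode = (17−1)/(17+9−2) = 16/24 = 0.667.
Mean = 17/(17+9) = 17/26 = 0.654.
Squared-error loss ⇒ the optimal estimator is the posterior mean.

0.654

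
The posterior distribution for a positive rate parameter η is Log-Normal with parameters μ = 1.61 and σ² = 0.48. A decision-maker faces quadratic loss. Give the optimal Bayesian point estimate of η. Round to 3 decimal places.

Mode = exp(μ − σ²) = exp(1.13) = 3.096.
Mean = exp(μ + σ²/2) = exp(1.850) = 6.360.
Quadratic loss ⇒ the optimal estimator is the posterior mean.

6.360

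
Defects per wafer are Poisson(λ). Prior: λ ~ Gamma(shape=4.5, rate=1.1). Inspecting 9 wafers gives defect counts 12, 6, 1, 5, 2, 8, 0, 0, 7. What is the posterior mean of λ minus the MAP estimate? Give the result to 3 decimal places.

Σ counts = 41. Posterior: Gamma(shape = 4.5+41 = 45.5, rate = 1.1+9 = 10.1).
Mode = (α−1)/β = 44.5/10.1 = 4.406.
Mean = α/β = 45.5/10.1 = 4.505.
Difference = 4.505 − 4.406 = 0.099.

0.099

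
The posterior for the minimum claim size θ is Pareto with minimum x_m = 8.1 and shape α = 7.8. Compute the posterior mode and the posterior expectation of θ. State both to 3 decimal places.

θ_MAP = 8.100, E[θ|data] = 9.291

The Pareto density is strictly decreasing on [x_m, ∞), so the mode is x_m = 8.100.
Mean = α·x_m/(α−1) = 7.8·8.1/6.8 = 9.291.
Mean > mode: the posterior has a right tail.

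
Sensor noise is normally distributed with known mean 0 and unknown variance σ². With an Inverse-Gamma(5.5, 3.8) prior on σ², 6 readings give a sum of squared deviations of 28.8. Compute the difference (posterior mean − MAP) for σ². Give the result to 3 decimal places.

Posterior: Inverse-Gamma(shape = 5.5+6/2 = 8.5, scale = 3.8+28.8/2 = 18.2).
Mode = β/(α+1) = 18.2/9.5 = 1.916.
Mean = β/(α−1) = 18.2/7.5 = 2.427.
Difference = 2.427 − 1.916 = 0.511.

0.511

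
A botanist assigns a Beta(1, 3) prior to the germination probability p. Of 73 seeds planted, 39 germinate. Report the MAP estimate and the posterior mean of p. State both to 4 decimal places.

Posterior: Beta(1+39, 3+34) = Beta(40, 37).
Mode = (40−1)/(40+37−2) = 39/75 = 0.5200.
Mean = 40/(40+37) = 40/77 = 0.5195.

MAP estimate = 0.5200, posterior mean = 0.5195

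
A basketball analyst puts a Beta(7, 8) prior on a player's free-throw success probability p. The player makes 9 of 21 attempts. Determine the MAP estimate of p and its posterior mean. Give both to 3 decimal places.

p_MAP = 0.441, E[p|data] = 0.444

Posterior: Beta(7+9, 8+12) = Beta(16, 20).
Mode = (16−1)/(16+20−2) = 15/34 = 0.441.
Mean = 16/(16+20) = 16/36 = 0.444.
Right-skewed posterior ⇒ mode < mean.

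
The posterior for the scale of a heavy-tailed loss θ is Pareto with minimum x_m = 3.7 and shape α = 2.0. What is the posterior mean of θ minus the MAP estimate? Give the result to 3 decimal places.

The Pareto density is strictly decreasing on [x_m, ∞), so the mode is x_m = 3.700.
Mean = α·x_m/(α−1) = 2.0·3.7/1.0 = 7.400.
Difference = 7.400 − 3.700 = 3.700.

3.700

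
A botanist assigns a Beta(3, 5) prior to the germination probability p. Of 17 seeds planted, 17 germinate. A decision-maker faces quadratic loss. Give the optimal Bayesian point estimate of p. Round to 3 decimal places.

0.800

Posterior: Beta(3+17, 5+0) = Beta(20, 5).
Mode = (20−1)/(20+5−2) = 19/23 = 0.826.
Mean = 20/(20+5) = 20/25 = 0.800.
Quadratic loss ⇒ the optimal estimator is the posterior mean.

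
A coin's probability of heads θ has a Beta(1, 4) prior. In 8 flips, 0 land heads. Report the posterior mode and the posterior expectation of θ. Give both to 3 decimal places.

Posterior: Beta(1+0, 4+8) = Beta(1, 12).
Since α = 1 ≤ 1 and β > 1, the Beta density is monotone decreasing on [0,1]; the mode is at 0.
Mean = 1/(1+12) = 0.077.

MAP = 0.000, posterior mean = 0.077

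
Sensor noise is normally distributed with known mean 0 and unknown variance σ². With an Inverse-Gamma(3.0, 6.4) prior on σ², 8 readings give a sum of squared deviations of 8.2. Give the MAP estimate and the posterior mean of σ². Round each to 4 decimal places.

MAP = 1.3125; posterior mean = 1.7500

Posterior: Inverse-Gamma(shape = 3.0+8/2 = 7.0, scale = 6.4+8.2/2 = 10.5).
Mode = β/(α+1) = 10.5/8.0 = 1.3125.
Mean = β/(α−1) = 10.5/6.0 = 1.7500.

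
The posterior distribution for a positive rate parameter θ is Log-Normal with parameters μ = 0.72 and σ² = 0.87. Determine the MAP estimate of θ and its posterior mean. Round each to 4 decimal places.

MAP = 0.8607, posterior mean = 3.1740

Mode = exp(μ − σ²) = exp(-0.15) = 0.8607.
Mean = exp(μ + σ²/2) = exp(1.155) = 3.1740.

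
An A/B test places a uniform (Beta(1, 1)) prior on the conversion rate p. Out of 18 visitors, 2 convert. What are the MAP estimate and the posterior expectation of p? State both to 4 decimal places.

MAP = 0.1111; posterior mean = 0.1500

Posterior: Beta(1+2, 1+16) = Beta(3, 17).
Mode = (3−1)/(3+17−2) = 2/18 = 0.1111.
With a flat prior the MAP equals the MLE, 2/18.
Mean = 3/(3+17) = 3/20 = 0.1500.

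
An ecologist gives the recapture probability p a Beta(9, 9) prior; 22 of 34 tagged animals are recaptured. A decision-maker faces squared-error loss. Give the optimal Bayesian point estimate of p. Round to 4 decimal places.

Posterior: Beta(9+22, 9+12) = Beta(31, 21).
Mode = (31−1)/(31+21−2) = 30/50 = 0.6000.
Mean = 31/(31+21) = 31/52 = 0.5962.
Squared-error loss ⇒ the optimal estimator is the posterior mean.

0.5962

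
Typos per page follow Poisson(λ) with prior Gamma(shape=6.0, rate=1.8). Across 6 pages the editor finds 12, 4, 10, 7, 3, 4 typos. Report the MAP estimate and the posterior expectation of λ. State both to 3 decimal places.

MAP = 5.769, posterior mean = 5.897

Σ counts = 40. Posterior: Gamma(shape = 6.0+40 = 46.0, rate = 1.8+6 = 7.8).
Mode = (α−1)/β = 45.0/7.8 = 5.769.
Mean = α/β = 46.0/7.8 = 5.897.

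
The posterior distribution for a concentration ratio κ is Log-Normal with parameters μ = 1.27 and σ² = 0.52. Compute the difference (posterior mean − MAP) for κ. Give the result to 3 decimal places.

2.501

Mode = exp(μ − σ²) = exp(0.75) = 2.117.
Mean = exp(μ + σ²/2) = exp(1.530) = 4.618.
Difference = 4.618 − 2.117 = 2.501.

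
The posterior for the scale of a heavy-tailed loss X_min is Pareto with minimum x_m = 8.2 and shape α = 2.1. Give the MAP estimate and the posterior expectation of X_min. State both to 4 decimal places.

X_min_MAP = 8.2000, E[X_min|data] = 15.6545

The Pareto density is strictly decreasing on [x_m, ∞), so the mode is x_m = 8.2000.
Mean = α·x_m/(α−1) = 2.1·8.2/1.1 = 15.6545.
Right-skewed posterior ⇒ mode < mean.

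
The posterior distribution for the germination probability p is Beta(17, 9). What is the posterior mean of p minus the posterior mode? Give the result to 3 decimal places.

-0.013

Mode = (17−1)/(17+9−2) = 16/24 = 0.667.
Mean = 17/(17+9) = 17/26 = 0.654.
Difference = 0.654 − 0.667 = -0.013.
Mode > mean: the posterior has a left tail.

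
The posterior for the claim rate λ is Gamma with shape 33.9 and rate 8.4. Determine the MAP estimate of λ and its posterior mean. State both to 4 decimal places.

λ_MAP = 3.9167, E[λ|data] = 4.0357

Mode = (α−1)/β = 32.9/8.4 = 3.9167.
Mean = α/β = 33.9/8.4 = 4.0357.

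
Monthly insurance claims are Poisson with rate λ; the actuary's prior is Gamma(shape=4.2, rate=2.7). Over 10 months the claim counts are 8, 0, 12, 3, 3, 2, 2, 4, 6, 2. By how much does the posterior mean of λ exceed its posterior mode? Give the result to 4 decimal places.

0.0787

Σ counts = 42. Posterior: Gamma(shape = 4.2+42 = 46.2, rate = 2.7+10 = 12.7).
Mode = (α−1)/β = 45.2/12.7 = 3.5591.
Mean = α/β = 46.2/12.7 = 3.6378.
Difference = 3.6378 − 3.5591 = 0.0787.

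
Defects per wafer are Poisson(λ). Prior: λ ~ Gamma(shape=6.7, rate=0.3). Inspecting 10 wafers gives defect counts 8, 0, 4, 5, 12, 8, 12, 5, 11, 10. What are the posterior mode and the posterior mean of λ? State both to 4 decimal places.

λ_MAP = 7.8350, E[λ|data] = 7.9320

Σ counts = 75. Posterior: Gamma(shape = 6.7+75 = 81.7, rate = 0.3+10 = 10.3).
Mode = (α−1)/β = 80.7/10.3 = 7.8350.
Mean = α/β = 81.7/10.3 = 7.9320.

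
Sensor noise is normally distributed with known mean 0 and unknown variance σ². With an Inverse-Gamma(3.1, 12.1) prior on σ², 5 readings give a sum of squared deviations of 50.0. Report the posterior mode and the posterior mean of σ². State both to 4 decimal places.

Posterior: Inverse-Gamma(shape = 3.1+5/2 = 5.6, scale = 12.1+50.0/2 = 37.1).
Mode = β/(α+1) = 37.1/6.6 = 5.6212.
Mean = β/(α−1) = 37.1/4.6 = 8.0652.

σ²_MAP = 5.6212, E[σ²|data] = 8.0652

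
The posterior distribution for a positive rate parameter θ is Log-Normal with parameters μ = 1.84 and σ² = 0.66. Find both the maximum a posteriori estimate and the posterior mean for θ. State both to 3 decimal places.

Mode = exp(μ − σ²) = exp(1.18) = 3.254.
Mean = exp(μ + σ²/2) = exp(2.170) = 8.758.

MAP: 3.254. Posterior mean: 8.758.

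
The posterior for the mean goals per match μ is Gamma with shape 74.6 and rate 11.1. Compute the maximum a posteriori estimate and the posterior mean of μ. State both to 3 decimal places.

Mode = (α−1)/β = 73.6/11.1 = 6.631.
Mean = α/β = 74.6/11.1 = 6.721.

μ_MAP = 6.631, E[μ|data] = 6.721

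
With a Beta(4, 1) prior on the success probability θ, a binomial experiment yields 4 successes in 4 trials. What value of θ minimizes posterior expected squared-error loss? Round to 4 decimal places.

0.8889

Posterior: Beta(4+4, 1+0) = Beta(8, 1).
Since β = 1 ≤ 1 and α > 1, the Beta density is monotone increasing on [0,1]; the mode is at 1.
Mean = 8/(8+1) = 0.8889.
Squared-error loss ⇒ the optimal estimator is the posterior mean.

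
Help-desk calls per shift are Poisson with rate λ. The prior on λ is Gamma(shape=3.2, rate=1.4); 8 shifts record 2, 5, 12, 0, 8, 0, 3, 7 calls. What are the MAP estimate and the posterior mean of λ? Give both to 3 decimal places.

MAP: 4.170. Posterior mean: 4.277.

Σ counts = 37. Posterior: Gamma(shape = 3.2+37 = 40.2, rate = 1.4+8 = 9.4).
Mode = (α−1)/β = 39.2/9.4 = 4.170.
Mean = α/β = 40.2/9.4 = 4.277.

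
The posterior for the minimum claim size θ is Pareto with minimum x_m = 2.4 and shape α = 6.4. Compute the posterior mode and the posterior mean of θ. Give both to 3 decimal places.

The Pareto density is strictly decreasing on [x_m, ∞), so the mode is x_m = 2.400.
Mean = α·x_m/(α−1) = 6.4·2.4/5.4 = 2.844.

MAP: 2.400. Posterior mean: 2.844.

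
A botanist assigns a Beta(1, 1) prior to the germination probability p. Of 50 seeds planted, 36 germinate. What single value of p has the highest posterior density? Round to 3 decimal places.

Posterior: Beta(1+36, 1+14) = Beta(37, 15).
Mode = (37−1)/(37+15−2) = 36/50 = 0.720.
With a flat prior the MAP equals the MLE, 36/50.
Mean = 37/(37+15) = 37/52 = 0.712.
This is the posterior mode — the MAP estimate.

0.720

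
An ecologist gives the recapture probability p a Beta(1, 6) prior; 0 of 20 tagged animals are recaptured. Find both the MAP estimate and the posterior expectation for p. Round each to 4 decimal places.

p_MAP = 0.0000, E[p|data] = 0.0370

Posterior: Beta(1+0, 6+20) = Beta(1, 26).
Since α = 1 ≤ 1 and β > 1, the Beta density is monotone decreasing on [0,1]; the mode is at 0.
Mean = 1/(1+26) = 0.0370.
The mean is pulled above the mode by the posterior's right skew.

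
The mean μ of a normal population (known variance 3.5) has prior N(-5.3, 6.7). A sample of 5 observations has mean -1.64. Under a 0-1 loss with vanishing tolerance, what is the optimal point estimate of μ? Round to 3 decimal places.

-1.986

Posterior for μ is Normal. Precision-weighted mean: (1/6.7·-5.3 + 5/3.5·-1.64) / (1/6.7 + 5/3.5) = -1.986.
A Normal posterior is symmetric, so mode = mean.
This is the posterior mode — the MAP estimate.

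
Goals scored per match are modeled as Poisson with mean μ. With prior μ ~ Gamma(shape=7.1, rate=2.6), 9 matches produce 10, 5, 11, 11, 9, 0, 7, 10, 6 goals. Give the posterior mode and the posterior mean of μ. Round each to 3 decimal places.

posterior mode = 6.474, posterior mean = 6.560

Σ counts = 69. Posterior: Gamma(shape = 7.1+69 = 76.1, rate = 2.6+9 = 11.6).
Mode = (α−1)/β = 75.1/11.6 = 6.474.
Mean = α/β = 76.1/11.6 = 6.560.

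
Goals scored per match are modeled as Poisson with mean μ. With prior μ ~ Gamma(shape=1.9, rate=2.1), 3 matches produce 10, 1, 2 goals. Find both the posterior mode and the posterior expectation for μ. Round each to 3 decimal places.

Σ counts = 13. Posterior: Gamma(shape = 1.9+13 = 14.9, rate = 2.1+3 = 5.1).
Mode = (α−1)/β = 13.9/5.1 = 2.725.
Mean = α/β = 14.9/5.1 = 2.922.
The mean is pulled above the mode by the posterior's right skew.

MAP: 2.725. Posterior mean: 2.922.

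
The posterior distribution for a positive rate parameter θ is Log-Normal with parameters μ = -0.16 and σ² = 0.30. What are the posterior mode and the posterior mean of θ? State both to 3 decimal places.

Mode = exp(μ − σ²) = exp(-0.46) = 0.631.
Mean = exp(μ + σ²/2) = exp(-0.010) = 0.990.
Mean > mode: the posterior has a right tail.

MAP = 0.631; posterior mean = 0.990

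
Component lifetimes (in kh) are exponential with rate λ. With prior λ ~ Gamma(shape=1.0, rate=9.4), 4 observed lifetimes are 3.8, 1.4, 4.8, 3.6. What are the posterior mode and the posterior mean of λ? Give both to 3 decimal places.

posterior mode = 0.174, posterior mean = 0.217

Σ times = 13.6. Posterior: Gamma(shape = 1.0+4 = 5.0, rate = 9.4+13.6 = 23.0).
Mode = (α−1)/β = 4.0/23.0 = 0.174.
Mean = α/β = 5.0/23.0 = 0.217.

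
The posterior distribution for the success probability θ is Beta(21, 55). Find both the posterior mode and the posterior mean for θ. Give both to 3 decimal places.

posterior mode = 0.270, posterior mean = 0.276

Mode = (21−1)/(21+55−2) = 20/74 = 0.270.
Mean = 21/(21+55) = 21/76 = 0.276.
The posterior is right-skewed, so the mean exceeds the mode.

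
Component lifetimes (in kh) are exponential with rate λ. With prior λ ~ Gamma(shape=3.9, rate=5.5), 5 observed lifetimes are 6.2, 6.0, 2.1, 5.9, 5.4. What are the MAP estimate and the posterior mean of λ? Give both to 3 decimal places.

λ_MAP = 0.254, E[λ|data] = 0.286

Σ times = 25.6. Posterior: Gamma(shape = 3.9+5 = 8.9, rate = 5.5+25.6 = 31.1).
Mode = (α−1)/β = 7.9/31.1 = 0.254.
Mean = α/β = 8.9/31.1 = 0.286.
The mean is pulled above the mode by the posterior's right skew.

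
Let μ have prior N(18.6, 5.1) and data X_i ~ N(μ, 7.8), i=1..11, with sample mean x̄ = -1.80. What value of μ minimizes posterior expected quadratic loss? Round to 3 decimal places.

Posterior for μ is Normal. Precision-weighted mean: (1/5.1·18.6 + 11/7.8·-1.80) / (1/5.1 + 11/7.8) = 0.690.
A Normal posterior is symmetric, so mode = mean.
Quadratic loss ⇒ the optimal estimator is the posterior mean.

0.690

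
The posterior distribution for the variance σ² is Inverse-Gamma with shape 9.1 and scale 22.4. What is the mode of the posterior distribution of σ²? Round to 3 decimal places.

Mode = β/(α+1) = 22.4/10.1 = 2.218.
Mean = β/(α−1) = 22.4/8.1 = 2.765.
This is the posterior mode — the MAP estimate.

2.218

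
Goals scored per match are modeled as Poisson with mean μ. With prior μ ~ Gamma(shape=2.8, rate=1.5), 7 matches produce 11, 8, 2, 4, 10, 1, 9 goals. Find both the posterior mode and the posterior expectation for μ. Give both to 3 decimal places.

MAP = 5.506, posterior mean = 5.624

Σ counts = 45. Posterior: Gamma(shape = 2.8+45 = 47.8, rate = 1.5+7 = 8.5).
Mode = (α−1)/β = 46.8/8.5 = 5.506.
Mean = α/β = 47.8/8.5 = 5.624.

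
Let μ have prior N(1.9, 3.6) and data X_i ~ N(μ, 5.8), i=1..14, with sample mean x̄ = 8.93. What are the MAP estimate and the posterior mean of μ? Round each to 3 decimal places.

MAP estimate = 8.204, posterior mean = 8.204

Posterior for μ is Normal. Precision-weighted mean: (1/3.6·1.9 + 14/5.8·8.93) / (1/3.6 + 14/5.8) = 8.204.
A Normal posterior is symmetric, so mode = mean.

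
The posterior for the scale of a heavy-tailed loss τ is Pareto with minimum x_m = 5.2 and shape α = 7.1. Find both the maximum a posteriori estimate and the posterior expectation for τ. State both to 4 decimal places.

The Pareto density is strictly decreasing on [x_m, ∞), so the mode is x_m = 5.2000.
Mean = α·x_m/(α−1) = 7.1·5.2/6.1 = 6.0525.
Right-skewed posterior ⇒ mode < mean.

MAP = 5.2000, posterior mean = 6.0525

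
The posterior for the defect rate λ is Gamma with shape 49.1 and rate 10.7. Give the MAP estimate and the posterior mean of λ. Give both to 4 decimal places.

Mode = (α−1)/β = 48.1/10.7 = 4.4953.
Mean = α/β = 49.1/10.7 = 4.5888.

λ_MAP = 4.4953, E[λ|data] = 4.5888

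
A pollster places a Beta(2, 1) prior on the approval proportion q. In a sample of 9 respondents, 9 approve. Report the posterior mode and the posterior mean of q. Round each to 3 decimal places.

Posterior: Beta(2+9, 1+0) = Beta(11, 1).
Since β = 1 ≤ 1 and α > 1, the Beta density is monotone increasing on [0,1]; the mode is at 1.
Mean = 11/(11+1) = 0.917.

MAP: 1.000. Posterior mean: 0.917.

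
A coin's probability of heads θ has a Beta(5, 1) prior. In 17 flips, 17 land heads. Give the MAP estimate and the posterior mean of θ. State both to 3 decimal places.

MAP = 1.000; posterior mean = 0.957

Posterior: Beta(5+17, 1+0) = Beta(22, 1).
Since β = 1 ≤ 1 and α > 1, the Beta density is monotone increasing on [0,1]; the mode is at 1.
Mean = 22/(22+1) = 0.957.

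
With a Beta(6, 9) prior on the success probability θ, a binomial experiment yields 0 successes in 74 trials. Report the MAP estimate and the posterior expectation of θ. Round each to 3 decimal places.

Posterior: Beta(6+0, 9+74) = Beta(6, 83).
Mode = (6−1)/(6+83−2) = 5/87 = 0.057.
Mean = 6/(6+83) = 6/89 = 0.067.

MAP = 0.057, posterior mean = 0.067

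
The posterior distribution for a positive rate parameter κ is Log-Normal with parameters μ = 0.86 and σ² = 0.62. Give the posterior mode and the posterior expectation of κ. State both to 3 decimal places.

MAP = 1.271, posterior mean = 3.222

Mode = exp(μ − σ²) = exp(0.24) = 1.271.
Mean = exp(μ + σ²/2) = exp(1.170) = 3.222.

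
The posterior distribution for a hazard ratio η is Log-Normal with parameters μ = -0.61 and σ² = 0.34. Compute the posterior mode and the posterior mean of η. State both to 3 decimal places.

MAP = 0.387; posterior mean = 0.644

Mode = exp(μ − σ²) = exp(-0.95) = 0.387.
Mean = exp(μ + σ²/2) = exp(-0.440) = 0.644.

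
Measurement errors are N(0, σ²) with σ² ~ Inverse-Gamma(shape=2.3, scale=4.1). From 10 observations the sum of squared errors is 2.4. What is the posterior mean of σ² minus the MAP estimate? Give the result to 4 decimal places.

Posterior: Inverse-Gamma(shape = 2.3+10/2 = 7.3, scale = 4.1+2.4/2 = 5.3).
Mode = β/(α+1) = 5.3/8.3 = 0.6386.
Mean = β/(α−1) = 5.3/6.3 = 0.8413.
Difference = 0.8413 − 0.6386 = 0.2027.

0.2027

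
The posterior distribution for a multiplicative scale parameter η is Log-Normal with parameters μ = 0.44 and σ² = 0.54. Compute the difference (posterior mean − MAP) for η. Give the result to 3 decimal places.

1.129

Mode = exp(μ − σ²) = exp(-0.10) = 0.905.
Mean = exp(μ + σ²/2) = exp(0.710) = 2.034.
Difference = 2.034 − 0.905 = 1.129.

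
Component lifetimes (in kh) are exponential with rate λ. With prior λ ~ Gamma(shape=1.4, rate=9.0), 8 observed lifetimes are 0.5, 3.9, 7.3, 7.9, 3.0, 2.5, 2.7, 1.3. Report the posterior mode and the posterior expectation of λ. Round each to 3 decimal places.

Σ times = 29.1. Posterior: Gamma(shape = 1.4+8 = 9.4, rate = 9.0+29.1 = 38.1).
Mode = (α−1)/β = 8.4/38.1 = 0.220.
Mean = α/β = 9.4/38.1 = 0.247.

MAP = 0.220, posterior mean = 0.247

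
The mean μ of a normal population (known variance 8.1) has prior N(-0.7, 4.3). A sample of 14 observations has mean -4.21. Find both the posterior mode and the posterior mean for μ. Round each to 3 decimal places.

Posterior for μ is Normal. Precision-weighted mean: (1/4.3·-0.7 + 14/8.1·-4.21) / (1/4.3 + 14/8.1) = -3.794.
A Normal posterior is symmetric, so mode = mean.

MAP: -3.794. Posterior mean: -3.794.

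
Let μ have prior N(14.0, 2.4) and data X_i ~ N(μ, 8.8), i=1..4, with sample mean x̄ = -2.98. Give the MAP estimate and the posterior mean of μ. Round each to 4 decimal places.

MAP estimate = 5.1409, posterior mean = 5.1409

Posterior for μ is Normal. Precision-weighted mean: (1/2.4·14.0 + 4/8.8·-2.98) / (1/2.4 + 4/8.8) = 5.1409.
A Normal posterior is symmetric, so mode = mean.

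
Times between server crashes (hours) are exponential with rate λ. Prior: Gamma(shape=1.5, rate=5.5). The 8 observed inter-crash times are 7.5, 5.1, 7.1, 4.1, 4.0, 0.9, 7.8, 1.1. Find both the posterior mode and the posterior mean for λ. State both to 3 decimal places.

λ_MAP = 0.197, E[λ|data] = 0.220

Σ times = 37.6. Posterior: Gamma(shape = 1.5+8 = 9.5, rate = 5.5+37.6 = 43.1).
Mode = (α−1)/β = 8.5/43.1 = 0.197.
Mean = α/β = 9.5/43.1 = 0.220.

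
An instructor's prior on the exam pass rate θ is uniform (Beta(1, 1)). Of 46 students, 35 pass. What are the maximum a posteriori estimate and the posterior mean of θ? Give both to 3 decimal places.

Posterior: Beta(1+35, 1+11) = Beta(36, 12).
Mode = (36−1)/(36+12−2) = 35/46 = 0.761.
Mean = 36/(36+12) = 36/48 = 0.750.
The posterior is left-skewed, so the mode exceeds the mean.

MAP: 0.761. Posterior mean: 0.750.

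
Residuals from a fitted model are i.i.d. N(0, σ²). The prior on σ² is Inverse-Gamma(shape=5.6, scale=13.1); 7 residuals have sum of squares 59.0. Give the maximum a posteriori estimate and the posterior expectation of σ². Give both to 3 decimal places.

MAP: 4.218. Posterior mean: 5.259.

Posterior: Inverse-Gamma(shape = 5.6+7/2 = 9.1, scale = 13.1+59.0/2 = 42.6).
Mode = β/(α+1) = 42.6/10.1 = 4.218.
Mean = β/(α−1) = 42.6/8.1 = 5.259.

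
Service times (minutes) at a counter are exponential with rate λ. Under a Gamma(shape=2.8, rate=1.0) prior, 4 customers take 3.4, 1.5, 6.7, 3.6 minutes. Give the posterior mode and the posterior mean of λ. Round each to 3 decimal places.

Σ times = 15.2. Posterior: Gamma(shape = 2.8+4 = 6.8, rate = 1.0+15.2 = 16.2).
Mode = (α−1)/β = 5.8/16.2 = 0.358.
Mean = α/β = 6.8/16.2 = 0.420.

MAP = 0.358; posterior mean = 0.420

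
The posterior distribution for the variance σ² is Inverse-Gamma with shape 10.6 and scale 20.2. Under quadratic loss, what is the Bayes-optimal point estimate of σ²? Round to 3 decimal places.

Mode = β/(α+1) = 20.2/11.6 = 1.741.
Mean = β/(α−1) = 20.2/9.6 = 2.104.
Quadratic loss ⇒ the optimal estimator is the posterior mean.

2.104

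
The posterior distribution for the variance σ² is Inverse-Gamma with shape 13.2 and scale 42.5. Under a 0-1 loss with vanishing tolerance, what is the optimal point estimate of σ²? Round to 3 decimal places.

Mode = β/(α+1) = 42.5/14.2 = 2.993.
Mean = β/(α−1) = 42.5/12.2 = 3.484.
This is the posterior mode — the MAP estimate.

2.993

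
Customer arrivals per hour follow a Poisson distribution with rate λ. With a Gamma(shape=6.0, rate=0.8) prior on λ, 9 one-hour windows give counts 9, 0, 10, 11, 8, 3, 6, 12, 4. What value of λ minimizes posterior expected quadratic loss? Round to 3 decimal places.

Σ counts = 63. Posterior: Gamma(shape = 6.0+63 = 69.0, rate = 0.8+9 = 9.8).
Mode = (α−1)/β = 68.0/9.8 = 6.939.
Mean = α/β = 69.0/9.8 = 7.041.
Quadratic loss ⇒ the optimal estimator is the posterior mean.

7.041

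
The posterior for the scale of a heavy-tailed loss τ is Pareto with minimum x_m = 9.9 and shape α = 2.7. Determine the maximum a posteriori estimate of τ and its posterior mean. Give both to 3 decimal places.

The Pareto density is strictly decreasing on [x_m, ∞), so the mode is x_m = 9.900.
Mean = α·x_m/(α−1) = 2.7·9.9/1.7 = 15.724.
Mean > mode: the posterior has a right tail.

MAP: 9.900. Posterior mean: 15.724.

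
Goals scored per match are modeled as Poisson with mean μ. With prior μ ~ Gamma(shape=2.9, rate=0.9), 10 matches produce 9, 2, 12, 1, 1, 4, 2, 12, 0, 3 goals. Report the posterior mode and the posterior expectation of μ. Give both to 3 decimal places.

Σ counts = 46. Posterior: Gamma(shape = 2.9+46 = 48.9, rate = 0.9+10 = 10.9).
Mode = (α−1)/β = 47.9/10.9 = 4.394.
Mean = α/β = 48.9/10.9 = 4.486.

MAP = 4.394, posterior mean = 4.486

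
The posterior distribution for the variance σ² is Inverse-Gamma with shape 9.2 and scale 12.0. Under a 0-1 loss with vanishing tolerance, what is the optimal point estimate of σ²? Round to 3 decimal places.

1.176

Mode = β/(α+1) = 12.0/10.2 = 1.176.
Mean = β/(α−1) = 12.0/8.2 = 1.463.
This is the posterior mode — the MAP estimate.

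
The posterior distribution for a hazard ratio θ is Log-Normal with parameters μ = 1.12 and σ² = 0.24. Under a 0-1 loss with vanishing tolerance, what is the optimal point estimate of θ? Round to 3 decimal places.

2.411

Mode = exp(μ − σ²) = exp(0.88) = 2.411.
Mean = exp(μ + σ²/2) = exp(1.240) = 3.456.
This is the posterior mode — the MAP estimate.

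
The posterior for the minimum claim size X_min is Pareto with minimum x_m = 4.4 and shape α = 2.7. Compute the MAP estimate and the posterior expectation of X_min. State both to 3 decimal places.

The Pareto density is strictly decreasing on [x_m, ∞), so the mode is x_m = 4.400.
Mean = α·x_m/(α−1) = 2.7·4.4/1.7 = 6.988.

MAP: 4.400. Posterior mean: 6.988.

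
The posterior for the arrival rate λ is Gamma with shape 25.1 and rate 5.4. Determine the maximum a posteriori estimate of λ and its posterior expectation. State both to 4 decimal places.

MAP: 4.4630. Posterior mean: 4.6481.

Mode = (α−1)/β = 24.1/5.4 = 4.4630.
Mean = α/β = 25.1/5.4 = 4.6481.
Right-skewed posterior ⇒ mode < mean.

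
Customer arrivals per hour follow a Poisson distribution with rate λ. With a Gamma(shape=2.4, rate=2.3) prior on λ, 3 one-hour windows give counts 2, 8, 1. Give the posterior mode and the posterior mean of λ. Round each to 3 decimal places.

MAP = 2.340, posterior mean = 2.528

Σ counts = 11. Posterior: Gamma(shape = 2.4+11 = 13.4, rate = 2.3+3 = 5.3).
Mode = (α−1)/β = 12.4/5.3 = 2.340.
Mean = α/β = 13.4/5.3 = 2.528.
The mean is pulled above the mode by the posterior's right skew.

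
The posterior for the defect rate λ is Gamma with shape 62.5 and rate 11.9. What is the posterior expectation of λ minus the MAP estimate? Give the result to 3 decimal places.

Mode = (α−1)/β = 61.5/11.9 = 5.168.
Mean = α/β = 62.5/11.9 = 5.252.
Difference = 5.252 − 5.168 = 0.084.

0.084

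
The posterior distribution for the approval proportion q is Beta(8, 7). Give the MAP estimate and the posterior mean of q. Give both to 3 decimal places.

Mode = (8−1)/(8+7−2) = 7/13 = 0.538.
Mean = 8/(8+7) = 8/15 = 0.533.
Left-skewed posterior ⇒ mean < mode.

q_MAP = 0.538, E[q|data] = 0.533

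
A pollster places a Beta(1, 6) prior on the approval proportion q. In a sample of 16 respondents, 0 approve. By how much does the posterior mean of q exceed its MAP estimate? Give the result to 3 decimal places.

0.043

Posterior: Beta(1+0, 6+16) = Beta(1, 22).
Since α = 1 ≤ 1 and β > 1, the Beta density is monotone decreasing on [0,1]; the mode is at 0.
Mean = 1/(1+22) = 0.043.
Difference = 0.043 − 0.000 = 0.043.
Right-skewed posterior ⇒ mode < mean.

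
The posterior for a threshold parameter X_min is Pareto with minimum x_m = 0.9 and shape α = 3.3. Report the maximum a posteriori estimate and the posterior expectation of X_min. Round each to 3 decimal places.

maximum a posteriori estimate = 0.900, posterior expectation = 1.291

The Pareto density is strictly decreasing on [x_m, ∞), so the mode is x_m = 0.900.
Mean = α·x_m/(α−1) = 3.3·0.9/2.3 = 1.291.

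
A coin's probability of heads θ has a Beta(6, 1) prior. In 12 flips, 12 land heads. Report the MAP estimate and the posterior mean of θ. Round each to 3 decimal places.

MAP: 1.000. Posterior mean: 0.947.

Posterior: Beta(6+12, 1+0) = Beta(18, 1).
Since β = 1 ≤ 1 and α > 1, the Beta density is monotone increasing on [0,1]; the mode is at 1.
Mean = 18/(18+1) = 0.947.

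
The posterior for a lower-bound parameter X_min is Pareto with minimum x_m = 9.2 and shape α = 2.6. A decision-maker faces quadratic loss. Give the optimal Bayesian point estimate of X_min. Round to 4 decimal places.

The Pareto density is strictly decreasing on [x_m, ∞), so the mode is x_m = 9.2000.
Mean = α·x_m/(α−1) = 2.6·9.2/1.6 = 14.9500.
Quadratic loss ⇒ the optimal estimator is the posterior mean.

14.9500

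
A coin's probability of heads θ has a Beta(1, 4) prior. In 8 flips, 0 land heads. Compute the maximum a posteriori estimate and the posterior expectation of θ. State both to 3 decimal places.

Posterior: Beta(1+0, 4+8) = Beta(1, 12).
Since α = 1 ≤ 1 and β > 1, the Beta density is monotone decreasing on [0,1]; the mode is at 0.
Mean = 1/(1+12) = 0.077.
The mean is pulled above the mode by the posterior's right skew.

MAP = 0.000, posterior mean = 0.077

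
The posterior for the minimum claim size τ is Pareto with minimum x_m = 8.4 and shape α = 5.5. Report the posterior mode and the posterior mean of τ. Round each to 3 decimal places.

The Pareto density is strictly decreasing on [x_m, ∞), so the mode is x_m = 8.400.
Mean = α·x_m/(α−1) = 5.5·8.4/4.5 = 10.267.
The mean is pulled above the mode by the posterior's right skew.

MAP: 8.400. Posterior mean: 10.267.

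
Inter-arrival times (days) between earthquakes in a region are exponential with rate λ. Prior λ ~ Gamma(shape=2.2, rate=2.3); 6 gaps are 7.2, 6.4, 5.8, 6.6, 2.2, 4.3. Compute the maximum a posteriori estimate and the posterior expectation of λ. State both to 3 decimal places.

Σ times = 32.5. Posterior: Gamma(shape = 2.2+6 = 8.2, rate = 2.3+32.5 = 34.8).
Mode = (α−1)/β = 7.2/34.8 = 0.207.
Mean = α/β = 8.2/34.8 = 0.236.
Right-skewed posterior ⇒ mode < mean.

λ_MAP = 0.207, E[λ|data] = 0.236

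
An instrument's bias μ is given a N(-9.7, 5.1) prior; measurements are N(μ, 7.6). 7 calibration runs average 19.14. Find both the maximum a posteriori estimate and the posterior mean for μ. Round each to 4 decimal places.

Posterior for μ is Normal. Precision-weighted mean: (1/5.1·-9.7 + 7/7.6·19.14) / (1/5.1 + 7/7.6) = 14.0780.
A Normal posterior is symmetric, so mode = mean.

MAP = 14.0780; posterior mean = 14.0780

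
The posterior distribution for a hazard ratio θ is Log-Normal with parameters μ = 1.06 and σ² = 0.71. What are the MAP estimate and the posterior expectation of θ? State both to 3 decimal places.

MAP = 1.419; posterior mean = 4.116

Mode = exp(μ − σ²) = exp(0.35) = 1.419.
Mean = exp(μ + σ²/2) = exp(1.415) = 4.116.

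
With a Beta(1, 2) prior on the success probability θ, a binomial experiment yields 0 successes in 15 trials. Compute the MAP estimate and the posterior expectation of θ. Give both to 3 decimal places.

MAP: 0.000. Posterior mean: 0.056.

Posterior: Beta(1+0, 2+15) = Beta(1, 17).
Since α = 1 ≤ 1 and β > 1, the Beta density is monotone decreasing on [0,1]; the mode is at 0.
Mean = 1/(1+17) = 0.056.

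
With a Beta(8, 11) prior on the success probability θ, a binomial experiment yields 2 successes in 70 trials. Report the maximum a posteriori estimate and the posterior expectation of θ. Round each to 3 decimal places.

MAP = 0.103, posterior mean = 0.112

Posterior: Beta(8+2, 11+68) = Beta(10, 79).
Mode = (10−1)/(10+79−2) = 9/87 = 0.103.
Mean = 10/(10+79) = 10/89 = 0.112.
The posterior is right-skewed, so the mean exceeds the mode.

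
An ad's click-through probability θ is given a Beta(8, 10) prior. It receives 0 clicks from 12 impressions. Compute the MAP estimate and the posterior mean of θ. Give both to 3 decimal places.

θ_MAP = 0.250, E[θ|data] = 0.267

Posterior: Beta(8+0, 10+12) = Beta(8, 22).
Mode = (8−1)/(8+22−2) = 7/28 = 0.250.
Mean = 8/(8+22) = 8/30 = 0.267.
The mean is pulled above the mode by the posterior's right skew.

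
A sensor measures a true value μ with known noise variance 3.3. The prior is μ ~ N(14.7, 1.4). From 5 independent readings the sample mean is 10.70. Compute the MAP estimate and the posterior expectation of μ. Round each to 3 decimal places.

μ_MAP = 11.982, E[μ|data] = 11.982

Posterior for μ is Normal. Precision-weighted mean: (1/1.4·14.7 + 5/3.3·10.70) / (1/1.4 + 5/3.3) = 11.982.
A Normal posterior is symmetric, so mode = mean.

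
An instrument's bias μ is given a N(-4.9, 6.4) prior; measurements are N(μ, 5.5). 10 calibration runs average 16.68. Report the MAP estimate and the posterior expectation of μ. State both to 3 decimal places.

Posterior for μ is Normal. Precision-weighted mean: (1/6.4·-4.9 + 10/5.5·16.68) / (1/6.4 + 10/5.5) = 14.972.
A Normal posterior is symmetric, so mode = mean.

MAP: 14.972. Posterior mean: 14.972.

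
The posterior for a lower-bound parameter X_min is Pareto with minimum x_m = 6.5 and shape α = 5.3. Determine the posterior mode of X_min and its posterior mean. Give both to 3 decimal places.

The Pareto density is strictly decreasing on [x_m, ∞), so the mode is x_m = 6.500.
Mean = α·x_m/(α−1) = 5.3·6.5/4.3 = 8.012.
Mean > mode: the posterior has a right tail.

posterior mode = 6.500, posterior mean = 8.012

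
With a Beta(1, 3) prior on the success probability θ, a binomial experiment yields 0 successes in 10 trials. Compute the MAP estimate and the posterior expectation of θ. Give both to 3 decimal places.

Posterior: Beta(1+0, 3+10) = Beta(1, 13).
Since α = 1 ≤ 1 and β > 1, the Beta density is monotone decreasing on [0,1]; the mode is at 0.
Mean = 1/(1+13) = 0.071.
The mean is pulled above the mode by the posterior's right skew.

MAP = 0.000, posterior mean = 0.071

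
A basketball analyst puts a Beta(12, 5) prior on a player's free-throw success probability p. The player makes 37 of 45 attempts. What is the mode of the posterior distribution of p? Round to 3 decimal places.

0.800

Posterior: Beta(12+37, 5+8) = Beta(49, 13).
Mode = (49−1)/(49+13−2) = 48/60 = 0.800.
Mean = 49/(49+13) = 49/62 = 0.790.
This is the posterior mode — the MAP estimate.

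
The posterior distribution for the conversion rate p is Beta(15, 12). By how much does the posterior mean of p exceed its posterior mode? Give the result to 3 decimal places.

-0.004

Mode = (15−1)/(15+12−2) = 14/25 = 0.560.
Mean = 15/(15+12) = 15/27 = 0.556.
Difference = 0.556 − 0.560 = -0.004.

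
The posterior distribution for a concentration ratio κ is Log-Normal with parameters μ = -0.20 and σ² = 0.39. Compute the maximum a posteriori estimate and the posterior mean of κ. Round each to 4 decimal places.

Mode = exp(μ − σ²) = exp(-0.59) = 0.5543.
Mean = exp(μ + σ²/2) = exp(-0.005) = 0.9950.
The mean is pulled above the mode by the posterior's right skew.

κ_MAP = 0.5543, E[κ|data] = 0.9950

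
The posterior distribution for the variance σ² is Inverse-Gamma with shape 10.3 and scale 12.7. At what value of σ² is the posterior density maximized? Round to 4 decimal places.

Mode = β/(α+1) = 12.7/11.3 = 1.1239.
Mean = β/(α−1) = 12.7/9.3 = 1.3656.
This is the posterior mode — the MAP estimate.

1.1239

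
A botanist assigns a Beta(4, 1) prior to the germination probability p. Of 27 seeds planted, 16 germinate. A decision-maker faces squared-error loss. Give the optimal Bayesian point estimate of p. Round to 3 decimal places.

0.625

Posterior: Beta(4+16, 1+11) = Beta(20, 12).
Mode = (20−1)/(20+12−2) = 19/30 = 0.633.
Mean = 20/(20+12) = 20/32 = 0.625.
Squared-error loss ⇒ the optimal estimator is the posterior mean.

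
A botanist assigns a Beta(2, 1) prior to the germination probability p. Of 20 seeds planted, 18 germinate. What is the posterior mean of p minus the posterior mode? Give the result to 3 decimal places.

Posterior: Beta(2+18, 1+2) = Beta(20, 3).
Mode = (20−1)/(20+3−2) = 19/21 = 0.905.
Mean = 20/(20+3) = 20/23 = 0.870.
Difference = 0.870 − 0.905 = -0.035.

-0.035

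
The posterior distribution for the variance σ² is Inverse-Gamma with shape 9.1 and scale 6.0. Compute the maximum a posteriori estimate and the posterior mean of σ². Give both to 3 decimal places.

Mode = β/(α+1) = 6.0/10.1 = 0.594.
Mean = β/(α−1) = 6.0/8.1 = 0.741.

maximum a posteriori estimate = 0.594, posterior mean = 0.741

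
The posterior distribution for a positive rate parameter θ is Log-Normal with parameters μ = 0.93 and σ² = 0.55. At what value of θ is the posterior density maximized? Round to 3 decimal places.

1.462

Mode = exp(μ − σ²) = exp(0.38) = 1.462.
Mean = exp(μ + σ²/2) = exp(1.205) = 3.337.
This is the posterior mode — the MAP estimate.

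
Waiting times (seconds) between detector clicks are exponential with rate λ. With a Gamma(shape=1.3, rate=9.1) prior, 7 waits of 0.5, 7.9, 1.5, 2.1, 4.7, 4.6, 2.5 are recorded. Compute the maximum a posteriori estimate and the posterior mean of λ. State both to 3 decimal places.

MAP: 0.222. Posterior mean: 0.252.

Σ times = 23.8. Posterior: Gamma(shape = 1.3+7 = 8.3, rate = 9.1+23.8 = 32.9).
Mode = (α−1)/β = 7.3/32.9 = 0.222.
Mean = α/β = 8.3/32.9 = 0.252.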